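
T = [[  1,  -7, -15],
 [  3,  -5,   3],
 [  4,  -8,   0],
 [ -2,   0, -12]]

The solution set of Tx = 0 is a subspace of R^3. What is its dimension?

1

Row reduce to echelon form.
R2 ← R2 − (3)·R1: [0, 16, 48]
R3 ← R3 − (4)·R1: [0, 20, 60]
R4 ← R4 + (2)·R1: [0, -14, -42]
R3 ← R3 − (5/4)·R2: [0, 0, 0]
R4 ← R4 + (7/8)·R2: [0, 0, 0]
2 nonzero rows, so rank(T) = 2.
T has 3 columns; by rank–nullity, nullity = 3 − 2 = 1.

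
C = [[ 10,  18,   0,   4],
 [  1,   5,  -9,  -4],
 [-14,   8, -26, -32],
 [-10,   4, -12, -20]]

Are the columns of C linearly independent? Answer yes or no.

no

Row reduce C to echelon form.
R2 ← R2 − (1/10)·R1: [0, 16/5, -9, -22/5]
R3 ← R3 + (7/5)·R1: [0, 166/5, -26, -132/5]
R4 ← R4 + R1: [0, 22, -12, -16]
R3 ← R3 − (83/8)·R2: [0, 0, 539/8, 77/4]
R4 ← R4 − (55/8)·R2: [0, 0, 399/8, 57/4]
R4 ← R4 − (57/77)·R3: [0, 0, 0, 0]
3 pivots among 4 columns.
Only 3 < 4 pivot columns, so the columns are linearly dependent.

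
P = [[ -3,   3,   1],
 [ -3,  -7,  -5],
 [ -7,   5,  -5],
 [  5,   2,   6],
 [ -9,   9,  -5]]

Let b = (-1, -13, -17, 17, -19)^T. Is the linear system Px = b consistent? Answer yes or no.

Row reduce the augmented matrix [P | b].
R2 ← R2 − R1: [0, -10, -6, -12]
R3 ← R3 − (7/3)·R1: [0, -2, -22/3, -44/3]
R4 ← R4 + (5/3)·R1: [0, 7, 23/3, 46/3]
R5 ← R5 − (3)·R1: [0, 0, -8, -16]
R3 ← R3 − (1/5)·R2: [0, 0, -92/15, -184/15]
R4 ← R4 + (7/10)·R2: [0, 0, 52/15, 104/15]
R4 ← R4 + (13/23)·R3: [0, 0, 0, 0]
R5 ← R5 − (30/23)·R3: [0, 0, 0, 0]
The echelon form has 3 nonzero rows, and every pivot lies in the first 3 columns, so rank(P) = rank([P|b]) = 3.
The system is consistent.

yes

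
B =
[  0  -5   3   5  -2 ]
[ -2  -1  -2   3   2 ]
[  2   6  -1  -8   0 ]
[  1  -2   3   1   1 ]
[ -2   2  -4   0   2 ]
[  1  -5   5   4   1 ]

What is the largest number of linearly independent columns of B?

3

Row reduce to echelon form.
Swap R1 ↔ R2
R3 ← R3 + R1: [0, 5, -3, -5, 2]
R4 ← R4 + (1/2)·R1: [0, -5/2, 2, 5/2, 2]
R5 ← R5 − R1: [0, 3, -2, -3, 0]
R6 ← R6 + (1/2)·R1: [0, -11/2, 4, 11/2, 2]
R3 ← R3 + R2: [0, 0, 0, 0, 0]
R4 ← R4 − (1/2)·R2: [0, 0, 1/2, 0, 3]
R5 ← R5 + (3/5)·R2: [0, 0, -1/5, 0, -6/5]
R6 ← R6 − (11/10)·R2: [0, 0, 7/10, 0, 21/5]
Swap R3 ↔ R4
R5 ← R5 + (2/5)·R3: [0, 0, 0, 0, 0]
R6 ← R6 − (7/5)·R3: [0, 0, 0, 0, 0]
Echelon form has 3 nonzero rows, so rank(B) = 3.
The rank gives the maximum number of linearly independent columns: 3.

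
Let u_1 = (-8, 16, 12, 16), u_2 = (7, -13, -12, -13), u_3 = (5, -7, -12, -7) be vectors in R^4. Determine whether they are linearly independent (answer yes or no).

Form the matrix with these vectors as rows and row reduce.
R2 ← R2 + (7/8)·R1: [0, 1, -3/2, 1]
R3 ← R3 + (5/8)·R1: [0, 3, -9/2, 3]
R3 ← R3 − (3)·R2: [0, 0, 0, 0]
2 nonzero rows, so the 3 vectors span a space of dimension 2.
Since 2 < 3, the vectors are linearly dependent.

no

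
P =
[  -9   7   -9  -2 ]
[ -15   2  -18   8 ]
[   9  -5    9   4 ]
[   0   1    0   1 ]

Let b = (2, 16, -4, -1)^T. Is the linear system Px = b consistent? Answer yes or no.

yes

Row reduce the augmented matrix [P | b].
R2 ← R2 − (5/3)·R1: [0, -29/3, -3, 34/3, 38/3]
R3 ← R3 + R1: [0, 2, 0, 2, -2]
R3 ← R3 + (6/29)·R2: [0, 0, -18/29, 126/29, 18/29]
R4 ← R4 + (3/29)·R2: [0, 0, -9/29, 63/29, 9/29]
R4 ← R4 − (1/2)·R3: [0, 0, 0, 0, 0]
The echelon form has 3 nonzero rows, and every pivot lies in the first 4 columns, so rank(P) = rank([P|b]) = 3.
The system is consistent.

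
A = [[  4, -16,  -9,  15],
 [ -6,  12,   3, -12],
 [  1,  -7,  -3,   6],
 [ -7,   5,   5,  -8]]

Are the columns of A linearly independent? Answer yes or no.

Row reduce A to echelon form.
R2 ← R2 + (3/2)·R1: [0, -12, -21/2, 21/2]
R3 ← R3 − (1/4)·R1: [0, -3, -3/4, 9/4]
R4 ← R4 + (7/4)·R1: [0, -23, -43/4, 73/4]
R3 ← R3 − (1/4)·R2: [0, 0, 15/8, -3/8]
R4 ← R4 − (23/12)·R2: [0, 0, 75/8, -15/8]
R4 ← R4 − (5)·R3: [0, 0, 0, 0]
3 pivots among 4 columns.
Only 3 < 4 pivot columns, so the columns are linearly dependent.

no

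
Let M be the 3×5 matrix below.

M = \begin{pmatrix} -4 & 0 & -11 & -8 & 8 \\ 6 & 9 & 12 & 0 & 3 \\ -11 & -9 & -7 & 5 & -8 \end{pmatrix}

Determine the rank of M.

Row reduce to echelon form.
R2 ← R2 + (3/2)·R1: [0, 9, -9/2, -12, 15]
R3 ← R3 − (11/4)·R1: [0, -9, 93/4, 27, -30]
R3 ← R3 + R2: [0, 0, 75/4, 15, -15]
Echelon form has 3 nonzero rows, so rank(M) = 3.

3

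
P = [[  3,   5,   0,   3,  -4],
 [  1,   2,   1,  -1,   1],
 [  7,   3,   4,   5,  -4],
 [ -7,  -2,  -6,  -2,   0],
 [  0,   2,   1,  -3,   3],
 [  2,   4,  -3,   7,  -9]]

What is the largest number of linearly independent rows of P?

Row reduce to echelon form.
R2 ← R2 − (1/3)·R1: [0, 1/3, 1, -2, 7/3]
R3 ← R3 − (7/3)·R1: [0, -26/3, 4, -2, 16/3]
R4 ← R4 + (7/3)·R1: [0, 29/3, -6, 5, -28/3]
R6 ← R6 − (2/3)·R1: [0, 2/3, -3, 5, -19/3]
R3 ← R3 + (26)·R2: [0, 0, 30, -54, 66]
R4 ← R4 − (29)·R2: [0, 0, -35, 63, -77]
R5 ← R5 − (6)·R2: [0, 0, -5, 9, -11]
R6 ← R6 − (2)·R2: [0, 0, -5, 9, -11]
R4 ← R4 + (7/6)·R3: [0, 0, 0, 0, 0]
R5 ← R5 + (1/6)·R3: [0, 0, 0, 0, 0]
R6 ← R6 + (1/6)·R3: [0, 0, 0, 0, 0]
Echelon form has 3 nonzero rows, so rank(P) = 3.
The rank gives the maximum number of linearly independent rows: 3.

3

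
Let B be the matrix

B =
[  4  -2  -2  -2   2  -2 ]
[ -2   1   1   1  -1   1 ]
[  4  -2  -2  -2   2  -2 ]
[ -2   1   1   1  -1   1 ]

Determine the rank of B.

1

Row reduce to echelon form.
R2 ← R2 + (1/2)·R1: [0, 0, 0, 0, 0, 0]
R3 ← R3 − R1: [0, 0, 0, 0, 0, 0]
R4 ← R4 + (1/2)·R1: [0, 0, 0, 0, 0, 0]
Echelon form has 1 nonzero row, so rank(B) = 1.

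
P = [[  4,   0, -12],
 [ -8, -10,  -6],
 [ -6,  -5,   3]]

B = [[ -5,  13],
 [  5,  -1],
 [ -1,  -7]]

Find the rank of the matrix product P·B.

2

First compute PB:
[[ -8, 136],
 [ -4, -52],
 [  2, -94]]
Now row reduce the product.
R2 ← R2 − (1/2)·R1: [0, -120]
R3 ← R3 + (1/4)·R1: [0, -60]
R3 ← R3 − (1/2)·R2: [0, 0]
2 nonzero rows, so rank(PB) = 2.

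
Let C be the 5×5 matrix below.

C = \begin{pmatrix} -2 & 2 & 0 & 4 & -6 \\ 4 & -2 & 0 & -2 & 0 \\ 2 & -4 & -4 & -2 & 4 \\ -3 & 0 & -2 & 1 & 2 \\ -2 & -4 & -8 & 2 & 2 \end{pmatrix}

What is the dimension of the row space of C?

Row reduce to echelon form.
R2 ← R2 + (2)·R1: [0, 2, 0, 6, -12]
R3 ← R3 + R1: [0, -2, -4, 2, -2]
R4 ← R4 − (3/2)·R1: [0, -3, -2, -5, 11]
R5 ← R5 − R1: [0, -6, -8, -2, 8]
R3 ← R3 + R2: [0, 0, -4, 8, -14]
R4 ← R4 + (3/2)·R2: [0, 0, -2, 4, -7]
R5 ← R5 + (3)·R2: [0, 0, -8, 16, -28]
R4 ← R4 − (1/2)·R3: [0, 0, 0, 0, 0]
R5 ← R5 − (2)·R3: [0, 0, 0, 0, 0]
Echelon form has 3 nonzero rows, so rank(C) = 3.
The row space has dimension equal to the rank: 3.

3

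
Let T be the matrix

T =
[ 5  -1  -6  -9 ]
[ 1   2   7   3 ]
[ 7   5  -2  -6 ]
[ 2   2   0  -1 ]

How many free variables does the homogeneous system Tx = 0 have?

0

Row reduce to echelon form.
R2 ← R2 − (1/5)·R1: [0, 11/5, 41/5, 24/5]
R3 ← R3 − (7/5)·R1: [0, 32/5, 32/5, 33/5]
R4 ← R4 − (2/5)·R1: [0, 12/5, 12/5, 13/5]
R3 ← R3 − (32/11)·R2: [0, 0, -192/11, -81/11]
R4 ← R4 − (12/11)·R2: [0, 0, -72/11, -29/11]
R4 ← R4 − (3/8)·R3: [0, 0, 0, 1/8]
4 nonzero rows, so rank(T) = 4.
T has 4 columns; by rank–nullity, nullity = 4 − 4 = 0.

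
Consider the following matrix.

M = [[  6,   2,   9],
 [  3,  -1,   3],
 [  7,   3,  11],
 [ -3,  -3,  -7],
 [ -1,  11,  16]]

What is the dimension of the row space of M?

3

Row reduce to echelon form.
R2 ← R2 − (1/2)·R1: [0, -2, -3/2]
R3 ← R3 − (7/6)·R1: [0, 2/3, 1/2]
R4 ← R4 + (1/2)·R1: [0, -2, -5/2]
R5 ← R5 + (1/6)·R1: [0, 34/3, 35/2]
R3 ← R3 + (1/3)·R2: [0, 0, 0]
R4 ← R4 − R2: [0, 0, -1]
R5 ← R5 + (17/3)·R2: [0, 0, 9]
Swap R3 ↔ R4
R5 ← R5 + (9)·R3: [0, 0, 0]
Echelon form has 3 nonzero rows, so rank(M) = 3.
The row space has dimension equal to the rank: 3.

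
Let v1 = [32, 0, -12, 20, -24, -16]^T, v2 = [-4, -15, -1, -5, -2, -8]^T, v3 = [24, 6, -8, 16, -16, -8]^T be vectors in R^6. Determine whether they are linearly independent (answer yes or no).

no

Form the matrix with these vectors as rows and row reduce.
R2 ← R2 + (1/8)·R1: [0, -15, -5/2, -5/2, -5, -10]
R3 ← R3 − (3/4)·R1: [0, 6, 1, 1, 2, 4]
R3 ← R3 + (2/5)·R2: [0, 0, 0, 0, 0, 0]
2 nonzero rows, so the 3 vectors span a space of dimension 2.
Since 2 < 3, the vectors are linearly dependent.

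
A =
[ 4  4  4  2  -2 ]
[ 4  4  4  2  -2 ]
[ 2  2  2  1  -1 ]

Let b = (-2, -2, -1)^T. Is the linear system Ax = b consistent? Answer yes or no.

yes

Row reduce the augmented matrix [A | b].
R2 ← R2 − R1: [0, 0, 0, 0, 0, 0]
R3 ← R3 − (1/2)·R1: [0, 0, 0, 0, 0, 0]
The echelon form has 1 nonzero rows, and every pivot lies in the first 5 columns, so rank(A) = rank([A|b]) = 1.
The system is consistent.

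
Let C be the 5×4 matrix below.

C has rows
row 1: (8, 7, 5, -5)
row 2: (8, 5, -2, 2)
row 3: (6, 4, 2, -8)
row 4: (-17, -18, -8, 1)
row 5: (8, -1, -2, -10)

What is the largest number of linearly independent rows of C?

Row reduce to echelon form.
R2 ← R2 − R1: [0, -2, -7, 7]
R3 ← R3 − (3/4)·R1: [0, -5/4, -7/4, -17/4]
R4 ← R4 + (17/8)·R1: [0, -25/8, 21/8, -77/8]
R5 ← R5 − R1: [0, -8, -7, -5]
R3 ← R3 − (5/8)·R2: [0, 0, 21/8, -69/8]
R4 ← R4 − (25/16)·R2: [0, 0, 217/16, -329/16]
R5 ← R5 − (4)·R2: [0, 0, 21, -33]
R4 ← R4 − (31/6)·R3: [0, 0, 0, 24]
R5 ← R5 − (8)·R3: [0, 0, 0, 36]
R5 ← R5 − (3/2)·R4: [0, 0, 0, 0]
Echelon form has 4 nonzero rows, so rank(C) = 4.
The rank gives the maximum number of linearly independent rows: 4.

4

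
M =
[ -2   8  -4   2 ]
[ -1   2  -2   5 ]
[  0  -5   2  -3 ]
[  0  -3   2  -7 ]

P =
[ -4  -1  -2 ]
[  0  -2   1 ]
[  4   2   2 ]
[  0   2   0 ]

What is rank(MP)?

3

First compute MP:
[[ -8, -18,   4],
 [ -4,   3,   0],
 [  8,   8,  -1],
 [  8,  -4,   1]]
Now row reduce the product.
R2 ← R2 − (1/2)·R1: [0, 12, -2]
R3 ← R3 + R1: [0, -10, 3]
R4 ← R4 + R1: [0, -22, 5]
R3 ← R3 + (5/6)·R2: [0, 0, 4/3]
R4 ← R4 + (11/6)·R2: [0, 0, 4/3]
R4 ← R4 − R3: [0, 0, 0]
3 nonzero rows, so rank(MP) = 3.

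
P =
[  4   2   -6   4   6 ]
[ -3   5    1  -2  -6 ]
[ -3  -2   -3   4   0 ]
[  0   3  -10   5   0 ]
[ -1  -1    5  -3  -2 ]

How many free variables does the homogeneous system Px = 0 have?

0

Row reduce to echelon form.
R2 ← R2 + (3/4)·R1: [0, 13/2, -7/2, 1, -3/2]
R3 ← R3 + (3/4)·R1: [0, -1/2, -15/2, 7, 9/2]
R5 ← R5 + (1/4)·R1: [0, -1/2, 7/2, -2, -1/2]
R3 ← R3 + (1/13)·R2: [0, 0, -101/13, 92/13, 57/13]
R4 ← R4 − (6/13)·R2: [0, 0, -109/13, 59/13, 9/13]
R5 ← R5 + (1/13)·R2: [0, 0, 42/13, -25/13, -8/13]
R4 ← R4 − (109/101)·R3: [0, 0, 0, -313/101, -408/101]
R5 ← R5 + (42/101)·R3: [0, 0, 0, 103/101, 122/101]
R5 ← R5 + (103/313)·R4: [0, 0, 0, 0, -38/313]
5 nonzero rows, so rank(P) = 5.
P has 5 columns; by rank–nullity, nullity = 5 − 5 = 0.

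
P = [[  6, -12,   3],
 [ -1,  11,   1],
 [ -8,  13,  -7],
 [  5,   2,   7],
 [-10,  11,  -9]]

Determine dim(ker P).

Row reduce to echelon form.
R2 ← R2 + (1/6)·R1: [0, 9, 3/2]
R3 ← R3 + (4/3)·R1: [0, -3, -3]
R4 ← R4 − (5/6)·R1: [0, 12, 9/2]
R5 ← R5 + (5/3)·R1: [0, -9, -4]
R3 ← R3 + (1/3)·R2: [0, 0, -5/2]
R4 ← R4 − (4/3)·R2: [0, 0, 5/2]
R5 ← R5 + R2: [0, 0, -5/2]
R4 ← R4 + R3: [0, 0, 0]
R5 ← R5 − R3: [0, 0, 0]
3 nonzero rows, so rank(P) = 3.
P has 3 columns; by rank–nullity, nullity = 3 − 3 = 0.

0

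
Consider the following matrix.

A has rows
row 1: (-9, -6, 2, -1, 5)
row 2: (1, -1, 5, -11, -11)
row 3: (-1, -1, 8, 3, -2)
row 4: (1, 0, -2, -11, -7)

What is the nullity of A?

Row reduce to echelon form.
R2 ← R2 + (1/9)·R1: [0, -5/3, 47/9, -100/9, -94/9]
R3 ← R3 − (1/9)·R1: [0, -1/3, 70/9, 28/9, -23/9]
R4 ← R4 + (1/9)·R1: [0, -2/3, -16/9, -100/9, -58/9]
R3 ← R3 − (1/5)·R2: [0, 0, 101/15, 16/3, -7/15]
R4 ← R4 − (2/5)·R2: [0, 0, -58/15, -20/3, -34/15]
R4 ← R4 + (58/101)·R3: [0, 0, 0, -364/101, -256/101]
4 nonzero rows, so rank(A) = 4.
A has 5 columns; by rank–nullity, nullity = 5 − 4 = 1.

1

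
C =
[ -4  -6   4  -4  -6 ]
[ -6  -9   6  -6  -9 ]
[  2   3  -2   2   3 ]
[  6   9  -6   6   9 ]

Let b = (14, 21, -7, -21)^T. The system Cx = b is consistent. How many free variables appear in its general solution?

4

Row reduce the augmented matrix [C | b].
R2 ← R2 − (3/2)·R1: [0, 0, 0, 0, 0, 0]
R3 ← R3 + (1/2)·R1: [0, 0, 0, 0, 0, 0]
R4 ← R4 + (3/2)·R1: [0, 0, 0, 0, 0, 0]
The echelon form has 1 nonzero rows, and every pivot lies in the first 5 columns, so rank(C) = rank([C|b]) = 1.
The system is consistent.
Free variables = (unknowns) − (rank) = 5 − 1 = 4.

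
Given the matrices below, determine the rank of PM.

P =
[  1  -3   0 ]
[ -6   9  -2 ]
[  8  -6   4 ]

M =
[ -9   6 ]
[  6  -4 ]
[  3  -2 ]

First compute PM:
[[-27,  18],
 [102, -68],
 [-96,  64]]
Now row reduce the product.
R2 ← R2 + (34/9)·R1: [0, 0]
R3 ← R3 − (32/9)·R1: [0, 0]
1 nonzero row, so rank(PM) = 1.

1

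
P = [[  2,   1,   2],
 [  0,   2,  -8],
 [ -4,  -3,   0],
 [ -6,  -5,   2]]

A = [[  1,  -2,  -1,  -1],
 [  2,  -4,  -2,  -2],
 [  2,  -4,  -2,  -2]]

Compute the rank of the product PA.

First compute PA:
[[  8, -16,  -8,  -8],
 [-12,  24,  12,  12],
 [-10,  20,  10,  10],
 [-12,  24,  12,  12]]
Now row reduce the product.
R2 ← R2 + (3/2)·R1: [0, 0, 0, 0]
R3 ← R3 + (5/4)·R1: [0, 0, 0, 0]
R4 ← R4 + (3/2)·R1: [0, 0, 0, 0]
1 nonzero row, so rank(PA) = 1.

1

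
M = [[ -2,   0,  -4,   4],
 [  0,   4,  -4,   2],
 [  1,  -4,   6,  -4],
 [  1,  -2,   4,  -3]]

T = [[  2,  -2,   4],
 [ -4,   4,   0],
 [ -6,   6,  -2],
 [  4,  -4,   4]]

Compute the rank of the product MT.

First compute MT:
[[ 36, -36,  16],
 [ 16, -16,  16],
 [-34,  34, -24],
 [-26,  26, -16]]
Now row reduce the product.
R2 ← R2 − (4/9)·R1: [0, 0, 80/9]
R3 ← R3 + (17/18)·R1: [0, 0, -80/9]
R4 ← R4 + (13/18)·R1: [0, 0, -40/9]
R3 ← R3 + R2: [0, 0, 0]
R4 ← R4 + (1/2)·R2: [0, 0, 0]
2 nonzero rows, so rank(MT) = 2.

2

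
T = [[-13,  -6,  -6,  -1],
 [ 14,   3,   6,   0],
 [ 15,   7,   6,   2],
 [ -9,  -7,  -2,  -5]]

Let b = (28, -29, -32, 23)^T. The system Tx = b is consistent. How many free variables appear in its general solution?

0

Row reduce the augmented matrix [T | b].
R2 ← R2 + (14/13)·R1: [0, -45/13, -6/13, -14/13, 15/13]
R3 ← R3 + (15/13)·R1: [0, 1/13, -12/13, 11/13, 4/13]
R4 ← R4 − (9/13)·R1: [0, -37/13, 28/13, -56/13, 47/13]
R3 ← R3 + (1/45)·R2: [0, 0, -14/15, 37/45, 1/3]
R4 ← R4 − (37/45)·R2: [0, 0, 38/15, -154/45, 8/3]
R4 ← R4 + (19/7)·R3: [0, 0, 0, -25/21, 25/7]
The echelon form has 4 nonzero rows, and every pivot lies in the first 4 columns, so rank(T) = rank([T|b]) = 4.
The system is consistent.
Free variables = (unknowns) − (rank) = 4 − 4 = 0.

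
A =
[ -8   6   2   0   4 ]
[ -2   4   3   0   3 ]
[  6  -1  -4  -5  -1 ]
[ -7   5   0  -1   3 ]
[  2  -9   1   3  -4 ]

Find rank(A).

4

Row reduce to echelon form.
R2 ← R2 − (1/4)·R1: [0, 5/2, 5/2, 0, 2]
R3 ← R3 + (3/4)·R1: [0, 7/2, -5/2, -5, 2]
R4 ← R4 − (7/8)·R1: [0, -1/4, -7/4, -1, -1/2]
R5 ← R5 + (1/4)·R1: [0, -15/2, 3/2, 3, -3]
R3 ← R3 − (7/5)·R2: [0, 0, -6, -5, -4/5]
R4 ← R4 + (1/10)·R2: [0, 0, -3/2, -1, -3/10]
R5 ← R5 + (3)·R2: [0, 0, 9, 3, 3]
R4 ← R4 − (1/4)·R3: [0, 0, 0, 1/4, -1/10]
R5 ← R5 + (3/2)·R3: [0, 0, 0, -9/2, 9/5]
R5 ← R5 + (18)·R4: [0, 0, 0, 0, 0]
Echelon form has 4 nonzero rows, so rank(A) = 4.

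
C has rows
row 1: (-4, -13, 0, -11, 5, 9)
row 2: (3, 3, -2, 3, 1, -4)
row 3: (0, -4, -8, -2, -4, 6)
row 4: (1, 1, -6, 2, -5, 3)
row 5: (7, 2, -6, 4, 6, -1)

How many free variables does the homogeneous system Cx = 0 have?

2

Row reduce to echelon form.
R2 ← R2 + (3/4)·R1: [0, -27/4, -2, -21/4, 19/4, 11/4]
R4 ← R4 + (1/4)·R1: [0, -9/4, -6, -3/4, -15/4, 21/4]
R5 ← R5 + (7/4)·R1: [0, -83/4, -6, -61/4, 59/4, 59/4]
R3 ← R3 − (16/27)·R2: [0, 0, -184/27, 10/9, -184/27, 118/27]
R4 ← R4 − (1/3)·R2: [0, 0, -16/3, 1, -16/3, 13/3]
R5 ← R5 − (83/27)·R2: [0, 0, 4/27, 8/9, 4/27, 170/27]
R4 ← R4 − (18/23)·R3: [0, 0, 0, 3/23, 0, 21/23]
R5 ← R5 + (1/46)·R3: [0, 0, 0, 21/23, 0, 147/23]
R5 ← R5 − (7)·R4: [0, 0, 0, 0, 0, 0]
4 nonzero rows, so rank(C) = 4.
C has 6 columns; by rank–nullity, nullity = 6 − 4 = 2.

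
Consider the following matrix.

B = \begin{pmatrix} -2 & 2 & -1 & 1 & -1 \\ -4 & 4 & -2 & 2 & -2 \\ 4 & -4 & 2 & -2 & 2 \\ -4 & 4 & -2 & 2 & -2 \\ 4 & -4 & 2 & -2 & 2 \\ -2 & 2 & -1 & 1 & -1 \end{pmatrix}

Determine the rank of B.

Row reduce to echelon form.
R2 ← R2 − (2)·R1: [0, 0, 0, 0, 0]
R3 ← R3 + (2)·R1: [0, 0, 0, 0, 0]
R4 ← R4 − (2)·R1: [0, 0, 0, 0, 0]
R5 ← R5 + (2)·R1: [0, 0, 0, 0, 0]
R6 ← R6 − R1: [0, 0, 0, 0, 0]
Echelon form has 1 nonzero row, so rank(B) = 1.

1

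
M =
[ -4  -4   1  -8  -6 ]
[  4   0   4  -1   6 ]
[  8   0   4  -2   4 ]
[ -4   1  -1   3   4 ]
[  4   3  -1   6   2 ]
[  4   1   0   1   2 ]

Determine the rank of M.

4

Row reduce to echelon form.
R2 ← R2 + R1: [0, -4, 5, -9, 0]
R3 ← R3 + (2)·R1: [0, -8, 6, -18, -8]
R4 ← R4 − R1: [0, 5, -2, 11, 10]
R5 ← R5 + R1: [0, -1, 0, -2, -4]
R6 ← R6 + R1: [0, -3, 1, -7, -4]
R3 ← R3 − (2)·R2: [0, 0, -4, 0, -8]
R4 ← R4 + (5/4)·R2: [0, 0, 17/4, -1/4, 10]
R5 ← R5 − (1/4)·R2: [0, 0, -5/4, 1/4, -4]
R6 ← R6 − (3/4)·R2: [0, 0, -11/4, -1/4, -4]
R4 ← R4 + (17/16)·R3: [0, 0, 0, -1/4, 3/2]
R5 ← R5 − (5/16)·R3: [0, 0, 0, 1/4, -3/2]
R6 ← R6 − (11/16)·R3: [0, 0, 0, -1/4, 3/2]
R5 ← R5 + R4: [0, 0, 0, 0, 0]
R6 ← R6 − R4: [0, 0, 0, 0, 0]
Echelon form has 4 nonzero rows, so rank(M) = 4.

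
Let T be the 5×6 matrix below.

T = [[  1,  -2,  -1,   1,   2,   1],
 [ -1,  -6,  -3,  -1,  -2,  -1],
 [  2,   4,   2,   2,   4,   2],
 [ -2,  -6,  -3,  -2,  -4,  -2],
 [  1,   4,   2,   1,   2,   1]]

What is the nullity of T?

Row reduce to echelon form.
R2 ← R2 + R1: [0, -8, -4, 0, 0, 0]
R3 ← R3 − (2)·R1: [0, 8, 4, 0, 0, 0]
R4 ← R4 + (2)·R1: [0, -10, -5, 0, 0, 0]
R5 ← R5 − R1: [0, 6, 3, 0, 0, 0]
R3 ← R3 + R2: [0, 0, 0, 0, 0, 0]
R4 ← R4 − (5/4)·R2: [0, 0, 0, 0, 0, 0]
R5 ← R5 + (3/4)·R2: [0, 0, 0, 0, 0, 0]
2 nonzero rows, so rank(T) = 2.
T has 6 columns; by rank–nullity, nullity = 6 − 2 = 4.

4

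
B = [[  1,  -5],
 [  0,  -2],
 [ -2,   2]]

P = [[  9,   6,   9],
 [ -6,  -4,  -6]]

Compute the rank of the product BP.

1

First compute BP:
[[ 39,  26,  39],
 [ 12,   8,  12],
 [-30, -20, -30]]
Now row reduce the product.
R2 ← R2 − (4/13)·R1: [0, 0, 0]
R3 ← R3 + (10/13)·R1: [0, 0, 0]
1 nonzero row, so rank(BP) = 1.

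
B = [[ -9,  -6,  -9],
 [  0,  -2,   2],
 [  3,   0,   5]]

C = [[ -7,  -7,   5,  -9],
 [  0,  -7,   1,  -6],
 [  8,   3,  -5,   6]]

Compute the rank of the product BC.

First compute BC:
[[ -9,  78,  -6,  63],
 [ 16,  20, -12,  24],
 [ 19,  -6, -10,   3]]
Now row reduce the product.
R2 ← R2 + (16/9)·R1: [0, 476/3, -68/3, 136]
R3 ← R3 + (19/9)·R1: [0, 476/3, -68/3, 136]
R3 ← R3 − R2: [0, 0, 0, 0]
2 nonzero rows, so rank(BC) = 2.

2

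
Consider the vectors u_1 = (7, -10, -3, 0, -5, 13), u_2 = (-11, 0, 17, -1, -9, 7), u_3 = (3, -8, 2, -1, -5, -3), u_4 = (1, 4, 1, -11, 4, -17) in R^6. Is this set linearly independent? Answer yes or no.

Form the matrix with these vectors as rows and row reduce.
R2 ← R2 + (11/7)·R1: [0, -110/7, 86/7, -1, -118/7, 192/7]
R3 ← R3 − (3/7)·R1: [0, -26/7, 23/7, -1, -20/7, -60/7]
R4 ← R4 − (1/7)·R1: [0, 38/7, 10/7, -11, 33/7, -132/7]
R3 ← R3 − (13/55)·R2: [0, 0, 21/55, -42/55, 62/55, -828/55]
R4 ← R4 + (19/55)·R2: [0, 0, 312/55, -624/55, -61/55, -516/55]
R4 ← R4 − (104/7)·R3: [0, 0, 0, 0, -125/7, 1500/7]
4 nonzero rows, so the 4 vectors span a space of dimension 4.
Since 4 = 4, the vectors are linearly independent.

yes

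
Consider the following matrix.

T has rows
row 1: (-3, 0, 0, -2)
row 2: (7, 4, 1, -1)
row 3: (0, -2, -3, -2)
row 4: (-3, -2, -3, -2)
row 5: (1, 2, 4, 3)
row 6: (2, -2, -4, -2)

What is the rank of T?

4

Row reduce to echelon form.
R2 ← R2 + (7/3)·R1: [0, 4, 1, -17/3]
R4 ← R4 − R1: [0, -2, -3, 0]
R5 ← R5 + (1/3)·R1: [0, 2, 4, 7/3]
R6 ← R6 + (2/3)·R1: [0, -2, -4, -10/3]
R3 ← R3 + (1/2)·R2: [0, 0, -5/2, -29/6]
R4 ← R4 + (1/2)·R2: [0, 0, -5/2, -17/6]
R5 ← R5 − (1/2)·R2: [0, 0, 7/2, 31/6]
R6 ← R6 + (1/2)·R2: [0, 0, -7/2, -37/6]
R4 ← R4 − R3: [0, 0, 0, 2]
R5 ← R5 + (7/5)·R3: [0, 0, 0, -8/5]
R6 ← R6 − (7/5)·R3: [0, 0, 0, 3/5]
R5 ← R5 + (4/5)·R4: [0, 0, 0, 0]
R6 ← R6 − (3/10)·R4: [0, 0, 0, 0]
Echelon form has 4 nonzero rows, so rank(T) = 4.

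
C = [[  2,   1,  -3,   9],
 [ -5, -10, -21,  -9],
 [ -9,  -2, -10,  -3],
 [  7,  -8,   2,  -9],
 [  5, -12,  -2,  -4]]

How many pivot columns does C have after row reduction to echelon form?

4

Row reduce to echelon form.
R2 ← R2 + (5/2)·R1: [0, -15/2, -57/2, 27/2]
R3 ← R3 + (9/2)·R1: [0, 5/2, -47/2, 75/2]
R4 ← R4 − (7/2)·R1: [0, -23/2, 25/2, -81/2]
R5 ← R5 − (5/2)·R1: [0, -29/2, 11/2, -53/2]
R3 ← R3 + (1/3)·R2: [0, 0, -33, 42]
R4 ← R4 − (23/15)·R2: [0, 0, 281/5, -306/5]
R5 ← R5 − (29/15)·R2: [0, 0, 303/5, -263/5]
R4 ← R4 + (281/165)·R3: [0, 0, 0, 568/55]
R5 ← R5 + (101/55)·R3: [0, 0, 0, 1349/55]
R5 ← R5 − (19/8)·R4: [0, 0, 0, 0]
Echelon form has 4 nonzero rows, so rank(C) = 4.
Each nonzero row contributes one pivot column: 4 pivot columns.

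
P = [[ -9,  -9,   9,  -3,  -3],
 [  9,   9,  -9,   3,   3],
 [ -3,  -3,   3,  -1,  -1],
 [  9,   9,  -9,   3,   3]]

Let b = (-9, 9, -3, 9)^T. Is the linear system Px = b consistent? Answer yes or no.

yes

Row reduce the augmented matrix [P | b].
R2 ← R2 + R1: [0, 0, 0, 0, 0, 0]
R3 ← R3 − (1/3)·R1: [0, 0, 0, 0, 0, 0]
R4 ← R4 + R1: [0, 0, 0, 0, 0, 0]
The echelon form has 1 nonzero rows, and every pivot lies in the first 5 columns, so rank(P) = rank([P|b]) = 1.
The system is consistent.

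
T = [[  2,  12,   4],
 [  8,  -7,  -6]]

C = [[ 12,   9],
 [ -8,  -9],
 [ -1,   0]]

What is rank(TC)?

2

First compute TC:
[[-76, -90],
 [158, 135]]
Now row reduce the product.
R2 ← R2 + (79/38)·R1: [0, -990/19]
2 nonzero rows, so rank(TC) = 2.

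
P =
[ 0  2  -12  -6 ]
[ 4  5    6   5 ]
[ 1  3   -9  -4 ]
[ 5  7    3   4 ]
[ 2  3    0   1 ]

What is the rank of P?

2

Row reduce to echelon form.
Swap R1 ↔ R2
R3 ← R3 − (1/4)·R1: [0, 7/4, -21/2, -21/4]
R4 ← R4 − (5/4)·R1: [0, 3/4, -9/2, -9/4]
R5 ← R5 − (1/2)·R1: [0, 1/2, -3, -3/2]
R3 ← R3 − (7/8)·R2: [0, 0, 0, 0]
R4 ← R4 − (3/8)·R2: [0, 0, 0, 0]
R5 ← R5 − (1/4)·R2: [0, 0, 0, 0]
Echelon form has 2 nonzero rows, so rank(P) = 2.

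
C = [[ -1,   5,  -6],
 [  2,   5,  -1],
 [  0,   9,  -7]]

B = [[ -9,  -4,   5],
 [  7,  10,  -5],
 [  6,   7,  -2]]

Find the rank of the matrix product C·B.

First compute CB:
[[  8,  12, -18],
 [ 11,  35, -13],
 [ 21,  41, -31]]
Now row reduce the product.
R2 ← R2 − (11/8)·R1: [0, 37/2, 47/4]
R3 ← R3 − (21/8)·R1: [0, 19/2, 65/4]
R3 ← R3 − (19/37)·R2: [0, 0, 378/37]
3 nonzero rows, so rank(CB) = 3.

3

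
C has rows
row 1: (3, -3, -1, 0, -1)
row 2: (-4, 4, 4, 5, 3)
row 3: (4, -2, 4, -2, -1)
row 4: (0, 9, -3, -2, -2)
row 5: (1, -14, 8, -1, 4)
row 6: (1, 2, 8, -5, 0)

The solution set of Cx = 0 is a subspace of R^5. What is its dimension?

0

Row reduce to echelon form.
R2 ← R2 + (4/3)·R1: [0, 0, 8/3, 5, 5/3]
R3 ← R3 − (4/3)·R1: [0, 2, 16/3, -2, 1/3]
R5 ← R5 − (1/3)·R1: [0, -13, 25/3, -1, 13/3]
R6 ← R6 − (1/3)·R1: [0, 3, 25/3, -5, 1/3]
Swap R2 ↔ R3
R4 ← R4 − (9/2)·R2: [0, 0, -27, 7, -7/2]
R5 ← R5 + (13/2)·R2: [0, 0, 43, -14, 13/2]
R6 ← R6 − (3/2)·R2: [0, 0, 1/3, -2, -1/6]
R4 ← R4 + (81/8)·R3: [0, 0, 0, 461/8, 107/8]
R5 ← R5 − (129/8)·R3: [0, 0, 0, -757/8, -163/8]
R6 ← R6 − (1/8)·R3: [0, 0, 0, -21/8, -3/8]
R5 ← R5 + (757/461)·R4: [0, 0, 0, 0, 732/461]
R6 ← R6 + (21/461)·R4: [0, 0, 0, 0, 108/461]
R6 ← R6 − (9/61)·R5: [0, 0, 0, 0, 0]
5 nonzero rows, so rank(C) = 5.
C has 5 columns; by rank–nullity, nullity = 5 − 5 = 0.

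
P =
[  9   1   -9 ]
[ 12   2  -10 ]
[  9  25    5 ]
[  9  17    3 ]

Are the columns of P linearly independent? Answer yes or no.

Row reduce P to echelon form.
R2 ← R2 − (4/3)·R1: [0, 2/3, 2]
R3 ← R3 − R1: [0, 24, 14]
R4 ← R4 − R1: [0, 16, 12]
R3 ← R3 − (36)·R2: [0, 0, -58]
R4 ← R4 − (24)·R2: [0, 0, -36]
R4 ← R4 − (18/29)·R3: [0, 0, 0]
3 pivots among 3 columns.
Every column is a pivot column, so the columns are linearly independent.

yes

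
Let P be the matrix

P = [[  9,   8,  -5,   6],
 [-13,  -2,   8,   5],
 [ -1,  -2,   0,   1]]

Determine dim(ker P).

Row reduce to echelon form.
R2 ← R2 + (13/9)·R1: [0, 86/9, 7/9, 41/3]
R3 ← R3 + (1/9)·R1: [0, -10/9, -5/9, 5/3]
R3 ← R3 + (5/43)·R2: [0, 0, -20/43, 140/43]
3 nonzero rows, so rank(P) = 3.
P has 4 columns; by rank–nullity, nullity = 4 − 3 = 1.

1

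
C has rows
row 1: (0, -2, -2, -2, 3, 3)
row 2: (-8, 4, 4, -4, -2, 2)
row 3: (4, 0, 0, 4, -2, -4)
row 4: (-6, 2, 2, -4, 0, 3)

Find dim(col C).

2

Row reduce to echelon form.
Swap R1 ↔ R2
R3 ← R3 + (1/2)·R1: [0, 2, 2, 2, -3, -3]
R4 ← R4 − (3/4)·R1: [0, -1, -1, -1, 3/2, 3/2]
R3 ← R3 + R2: [0, 0, 0, 0, 0, 0]
R4 ← R4 − (1/2)·R2: [0, 0, 0, 0, 0, 0]
Echelon form has 2 nonzero rows, so rank(C) = 2.
The column space has dimension equal to the rank: 2.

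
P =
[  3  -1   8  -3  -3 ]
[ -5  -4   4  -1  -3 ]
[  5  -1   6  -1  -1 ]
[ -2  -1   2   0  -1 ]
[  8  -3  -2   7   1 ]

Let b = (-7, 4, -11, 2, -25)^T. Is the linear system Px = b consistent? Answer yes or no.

Row reduce the augmented matrix [P | b].
R2 ← R2 + (5/3)·R1: [0, -17/3, 52/3, -6, -8, -23/3]
R3 ← R3 − (5/3)·R1: [0, 2/3, -22/3, 4, 4, 2/3]
R4 ← R4 + (2/3)·R1: [0, -5/3, 22/3, -2, -3, -8/3]
R5 ← R5 − (8/3)·R1: [0, -1/3, -70/3, 15, 9, -19/3]
R3 ← R3 + (2/17)·R2: [0, 0, -90/17, 56/17, 52/17, -4/17]
R4 ← R4 − (5/17)·R2: [0, 0, 38/17, -4/17, -11/17, -7/17]
R5 ← R5 − (1/17)·R2: [0, 0, -414/17, 261/17, 161/17, -100/17]
R4 ← R4 + (19/45)·R3: [0, 0, 0, 52/45, 29/45, -23/45]
R5 ← R5 − (23/5)·R3: [0, 0, 0, 1/5, -23/5, -24/5]
R5 ← R5 − (9/52)·R4: [0, 0, 0, 0, -245/52, -245/52]
The echelon form has 5 nonzero rows, and every pivot lies in the first 5 columns, so rank(P) = rank([P|b]) = 5.
The system is consistent.

yes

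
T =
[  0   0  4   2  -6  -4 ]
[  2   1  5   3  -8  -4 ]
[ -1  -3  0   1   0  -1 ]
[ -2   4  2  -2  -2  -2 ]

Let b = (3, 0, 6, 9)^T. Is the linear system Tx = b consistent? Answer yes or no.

no

Row reduce the augmented matrix [T | b].
Swap R1 ↔ R2
R3 ← R3 + (1/2)·R1: [0, -5/2, 5/2, 5/2, -4, -3, 6]
R4 ← R4 + R1: [0, 5, 7, 1, -10, -6, 9]
Swap R2 ↔ R3
R4 ← R4 + (2)·R2: [0, 0, 12, 6, -18, -12, 21]
R4 ← R4 − (3)·R3: [0, 0, 0, 0, 0, 0, 12]
The echelon form has 4 nonzero rows; the last pivot sits in the augmented column, so rank(T) = 3 but rank([T|b]) = 4.
Since the ranks differ, the system is inconsistent.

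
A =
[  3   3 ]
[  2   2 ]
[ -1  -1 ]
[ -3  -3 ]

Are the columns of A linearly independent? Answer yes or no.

no

Row reduce A to echelon form.
R2 ← R2 − (2/3)·R1: [0, 0]
R3 ← R3 + (1/3)·R1: [0, 0]
R4 ← R4 + R1: [0, 0]
1 pivot among 2 columns.
Only 1 < 2 pivot columns, so the columns are linearly dependent.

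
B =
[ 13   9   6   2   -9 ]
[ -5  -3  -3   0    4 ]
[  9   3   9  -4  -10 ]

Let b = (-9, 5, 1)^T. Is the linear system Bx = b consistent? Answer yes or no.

no

Row reduce the augmented matrix [B | b].
R2 ← R2 + (5/13)·R1: [0, 6/13, -9/13, 10/13, 7/13, 20/13]
R3 ← R3 − (9/13)·R1: [0, -42/13, 63/13, -70/13, -49/13, 94/13]
R3 ← R3 + (7)·R2: [0, 0, 0, 0, 0, 18]
The echelon form has 3 nonzero rows; the last pivot sits in the augmented column, so rank(B) = 2 but rank([B|b]) = 3.
Since the ranks differ, the system is inconsistent.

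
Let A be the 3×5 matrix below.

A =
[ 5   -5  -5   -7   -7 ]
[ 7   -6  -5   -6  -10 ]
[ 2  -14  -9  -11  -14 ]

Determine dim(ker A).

2

Row reduce to echelon form.
R2 ← R2 − (7/5)·R1: [0, 1, 2, 19/5, -1/5]
R3 ← R3 − (2/5)·R1: [0, -12, -7, -41/5, -56/5]
R3 ← R3 + (12)·R2: [0, 0, 17, 187/5, -68/5]
3 nonzero rows, so rank(A) = 3.
A has 5 columns; by rank–nullity, nullity = 5 − 3 = 2.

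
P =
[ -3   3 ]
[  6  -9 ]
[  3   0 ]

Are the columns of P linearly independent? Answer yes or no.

Row reduce P to echelon form.
R2 ← R2 + (2)·R1: [0, -3]
R3 ← R3 + R1: [0, 3]
R3 ← R3 + R2: [0, 0]
2 pivots among 2 columns.
Every column is a pivot column, so the columns are linearly independent.

yes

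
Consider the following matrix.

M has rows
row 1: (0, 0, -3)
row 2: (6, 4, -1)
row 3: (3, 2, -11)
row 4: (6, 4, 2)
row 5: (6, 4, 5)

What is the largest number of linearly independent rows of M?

2

Row reduce to echelon form.
Swap R1 ↔ R2
R3 ← R3 − (1/2)·R1: [0, 0, -21/2]
R4 ← R4 − R1: [0, 0, 3]
R5 ← R5 − R1: [0, 0, 6]
R3 ← R3 − (7/2)·R2: [0, 0, 0]
R4 ← R4 + R2: [0, 0, 0]
R5 ← R5 + (2)·R2: [0, 0, 0]
Echelon form has 2 nonzero rows, so rank(M) = 2.
The rank gives the maximum number of linearly independent rows: 2.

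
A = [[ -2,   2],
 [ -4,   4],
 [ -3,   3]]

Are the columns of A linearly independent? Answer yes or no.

Row reduce A to echelon form.
R2 ← R2 − (2)·R1: [0, 0]
R3 ← R3 − (3/2)·R1: [0, 0]
1 pivot among 2 columns.
Only 1 < 2 pivot columns, so the columns are linearly dependent.

no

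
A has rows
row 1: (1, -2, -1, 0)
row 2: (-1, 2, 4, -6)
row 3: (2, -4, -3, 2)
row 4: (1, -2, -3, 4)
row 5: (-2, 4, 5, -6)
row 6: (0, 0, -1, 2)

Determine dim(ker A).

2

Row reduce to echelon form.
R2 ← R2 + R1: [0, 0, 3, -6]
R3 ← R3 − (2)·R1: [0, 0, -1, 2]
R4 ← R4 − R1: [0, 0, -2, 4]
R5 ← R5 + (2)·R1: [0, 0, 3, -6]
R3 ← R3 + (1/3)·R2: [0, 0, 0, 0]
R4 ← R4 + (2/3)·R2: [0, 0, 0, 0]
R5 ← R5 − R2: [0, 0, 0, 0]
R6 ← R6 + (1/3)·R2: [0, 0, 0, 0]
2 nonzero rows, so rank(A) = 2.
A has 4 columns; by rank–nullity, nullity = 4 − 2 = 2.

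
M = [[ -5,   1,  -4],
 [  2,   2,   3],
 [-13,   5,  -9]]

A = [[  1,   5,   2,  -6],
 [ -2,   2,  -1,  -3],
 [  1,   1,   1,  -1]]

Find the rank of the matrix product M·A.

First compute MA:
[[-11, -27, -15,  31],
 [  1,  17,   5, -21],
 [-32, -64, -40,  72]]
Now row reduce the product.
R2 ← R2 + (1/11)·R1: [0, 160/11, 40/11, -200/11]
R3 ← R3 − (32/11)·R1: [0, 160/11, 40/11, -200/11]
R3 ← R3 − R2: [0, 0, 0, 0]
2 nonzero rows, so rank(MA) = 2.

2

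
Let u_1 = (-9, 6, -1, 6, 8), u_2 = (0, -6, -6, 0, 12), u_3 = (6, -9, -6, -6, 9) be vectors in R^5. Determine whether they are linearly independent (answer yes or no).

Form the matrix with these vectors as rows and row reduce.
R3 ← R3 + (2/3)·R1: [0, -5, -20/3, -2, 43/3]
R3 ← R3 − (5/6)·R2: [0, 0, -5/3, -2, 13/3]
3 nonzero rows, so the 3 vectors span a space of dimension 3.
Since 3 = 3, the vectors are linearly independent.

yes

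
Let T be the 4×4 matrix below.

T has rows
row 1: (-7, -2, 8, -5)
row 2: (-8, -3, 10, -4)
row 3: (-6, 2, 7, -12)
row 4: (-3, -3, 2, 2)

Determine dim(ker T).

0

Row reduce to echelon form.
R2 ← R2 − (8/7)·R1: [0, -5/7, 6/7, 12/7]
R3 ← R3 − (6/7)·R1: [0, 26/7, 1/7, -54/7]
R4 ← R4 − (3/7)·R1: [0, -15/7, -10/7, 29/7]
R3 ← R3 + (26/5)·R2: [0, 0, 23/5, 6/5]
R4 ← R4 − (3)·R2: [0, 0, -4, -1]
R4 ← R4 + (20/23)·R3: [0, 0, 0, 1/23]
4 nonzero rows, so rank(T) = 4.
T has 4 columns; by rank–nullity, nullity = 4 − 4 = 0.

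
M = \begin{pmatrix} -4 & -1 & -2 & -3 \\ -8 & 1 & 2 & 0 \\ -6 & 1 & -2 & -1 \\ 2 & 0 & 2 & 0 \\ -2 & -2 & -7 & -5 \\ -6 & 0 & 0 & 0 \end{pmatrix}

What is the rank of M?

4

Row reduce to echelon form.
R2 ← R2 − (2)·R1: [0, 3, 6, 6]
R3 ← R3 − (3/2)·R1: [0, 5/2, 1, 7/2]
R4 ← R4 + (1/2)·R1: [0, -1/2, 1, -3/2]
R5 ← R5 − (1/2)·R1: [0, -3/2, -6, -7/2]
R6 ← R6 − (3/2)·R1: [0, 3/2, 3, 9/2]
R3 ← R3 − (5/6)·R2: [0, 0, -4, -3/2]
R4 ← R4 + (1/6)·R2: [0, 0, 2, -1/2]
R5 ← R5 + (1/2)·R2: [0, 0, -3, -1/2]
R6 ← R6 − (1/2)·R2: [0, 0, 0, 3/2]
R4 ← R4 + (1/2)·R3: [0, 0, 0, -5/4]
R5 ← R5 − (3/4)·R3: [0, 0, 0, 5/8]
R5 ← R5 + (1/2)·R4: [0, 0, 0, 0]
R6 ← R6 + (6/5)·R4: [0, 0, 0, 0]
Echelon form has 4 nonzero rows, so rank(M) = 4.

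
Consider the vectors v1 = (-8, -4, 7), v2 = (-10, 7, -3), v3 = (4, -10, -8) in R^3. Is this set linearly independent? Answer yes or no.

yes

Form the matrix with these vectors as rows and row reduce.
R2 ← R2 − (5/4)·R1: [0, 12, -47/4]
R3 ← R3 + (1/2)·R1: [0, -12, -9/2]
R3 ← R3 + R2: [0, 0, -65/4]
3 nonzero rows, so the 3 vectors span a space of dimension 3.
Since 3 = 3, the vectors are linearly independent.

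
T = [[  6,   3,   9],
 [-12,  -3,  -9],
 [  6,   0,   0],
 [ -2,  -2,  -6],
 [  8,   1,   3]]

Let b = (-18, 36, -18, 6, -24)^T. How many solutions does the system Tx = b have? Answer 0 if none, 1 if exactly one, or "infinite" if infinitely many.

Row reduce the augmented matrix [T | b].
R2 ← R2 + (2)·R1: [0, 3, 9, 0]
R3 ← R3 − R1: [0, -3, -9, 0]
R4 ← R4 + (1/3)·R1: [0, -1, -3, 0]
R5 ← R5 − (4/3)·R1: [0, -3, -9, 0]
R3 ← R3 + R2: [0, 0, 0, 0]
R4 ← R4 + (1/3)·R2: [0, 0, 0, 0]
R5 ← R5 + R2: [0, 0, 0, 0]
The echelon form has 2 nonzero rows, and every pivot lies in the first 3 columns, so rank(T) = rank([T|b]) = 2.
The system is consistent.
rank = 2 < 3 unknowns, so there are infinitely many solutions.

infinite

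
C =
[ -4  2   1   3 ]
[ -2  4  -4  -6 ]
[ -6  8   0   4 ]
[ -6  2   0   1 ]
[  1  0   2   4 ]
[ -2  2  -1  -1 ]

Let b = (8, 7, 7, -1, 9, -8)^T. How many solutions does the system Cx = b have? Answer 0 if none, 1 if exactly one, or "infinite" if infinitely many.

0

Row reduce the augmented matrix [C | b].
R2 ← R2 − (1/2)·R1: [0, 3, -9/2, -15/2, 3]
R3 ← R3 − (3/2)·R1: [0, 5, -3/2, -1/2, -5]
R4 ← R4 − (3/2)·R1: [0, -1, -3/2, -7/2, -13]
R5 ← R5 + (1/4)·R1: [0, 1/2, 9/4, 19/4, 11]
R6 ← R6 − (1/2)·R1: [0, 1, -3/2, -5/2, -12]
R3 ← R3 − (5/3)·R2: [0, 0, 6, 12, -10]
R4 ← R4 + (1/3)·R2: [0, 0, -3, -6, -12]
R5 ← R5 − (1/6)·R2: [0, 0, 3, 6, 21/2]
R6 ← R6 − (1/3)·R2: [0, 0, 0, 0, -13]
R4 ← R4 + (1/2)·R3: [0, 0, 0, 0, -17]
R5 ← R5 − (1/2)·R3: [0, 0, 0, 0, 31/2]
R5 ← R5 + (31/34)·R4: [0, 0, 0, 0, 0]
R6 ← R6 − (13/17)·R4: [0, 0, 0, 0, 0]
The echelon form has 4 nonzero rows; the last pivot sits in the augmented column, so rank(C) = 3 but rank([C|b]) = 4.
Since the ranks differ, the system is inconsistent.
It has no solutions.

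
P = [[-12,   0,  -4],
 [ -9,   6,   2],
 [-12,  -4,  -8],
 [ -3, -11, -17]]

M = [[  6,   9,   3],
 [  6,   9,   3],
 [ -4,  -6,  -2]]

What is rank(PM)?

1

First compute PM:
[[-56, -84, -28],
 [-26, -39, -13],
 [-64, -96, -32],
 [-16, -24,  -8]]
Now row reduce the product.
R2 ← R2 − (13/28)·R1: [0, 0, 0]
R3 ← R3 − (8/7)·R1: [0, 0, 0]
R4 ← R4 − (2/7)·R1: [0, 0, 0]
1 nonzero row, so rank(PM) = 1.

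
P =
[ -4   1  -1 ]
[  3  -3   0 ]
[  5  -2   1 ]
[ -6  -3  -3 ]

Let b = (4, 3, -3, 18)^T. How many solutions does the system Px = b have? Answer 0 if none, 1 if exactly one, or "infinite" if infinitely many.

Row reduce the augmented matrix [P | b].
R2 ← R2 + (3/4)·R1: [0, -9/4, -3/4, 6]
R3 ← R3 + (5/4)·R1: [0, -3/4, -1/4, 2]
R4 ← R4 − (3/2)·R1: [0, -9/2, -3/2, 12]
R3 ← R3 − (1/3)·R2: [0, 0, 0, 0]
R4 ← R4 − (2)·R2: [0, 0, 0, 0]
The echelon form has 2 nonzero rows, and every pivot lies in the first 3 columns, so rank(P) = rank([P|b]) = 2.
The system is consistent.
rank = 2 < 3 unknowns, so there are infinitely many solutions.

infinite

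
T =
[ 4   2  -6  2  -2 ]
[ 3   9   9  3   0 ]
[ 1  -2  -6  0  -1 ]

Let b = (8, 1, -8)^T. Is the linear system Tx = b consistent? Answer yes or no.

Row reduce the augmented matrix [T | b].
R2 ← R2 − (3/4)·R1: [0, 15/2, 27/2, 3/2, 3/2, -5]
R3 ← R3 − (1/4)·R1: [0, -5/2, -9/2, -1/2, -1/2, -10]
R3 ← R3 + (1/3)·R2: [0, 0, 0, 0, 0, -35/3]
The echelon form has 3 nonzero rows; the last pivot sits in the augmented column, so rank(T) = 2 but rank([T|b]) = 3.
Since the ranks differ, the system is inconsistent.

no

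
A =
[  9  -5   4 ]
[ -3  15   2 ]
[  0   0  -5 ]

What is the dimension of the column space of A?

Row reduce to echelon form.
R2 ← R2 + (1/3)·R1: [0, 40/3, 10/3]
Echelon form has 3 nonzero rows, so rank(A) = 3.
The column space has dimension equal to the rank: 3.

3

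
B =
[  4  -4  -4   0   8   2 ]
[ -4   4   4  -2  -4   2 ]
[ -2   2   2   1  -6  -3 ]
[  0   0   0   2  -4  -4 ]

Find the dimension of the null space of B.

4

Row reduce to echelon form.
R2 ← R2 + R1: [0, 0, 0, -2, 4, 4]
R3 ← R3 + (1/2)·R1: [0, 0, 0, 1, -2, -2]
R3 ← R3 + (1/2)·R2: [0, 0, 0, 0, 0, 0]
R4 ← R4 + R2: [0, 0, 0, 0, 0, 0]
2 nonzero rows, so rank(B) = 2.
B has 6 columns; by rank–nullity, nullity = 6 − 2 = 4.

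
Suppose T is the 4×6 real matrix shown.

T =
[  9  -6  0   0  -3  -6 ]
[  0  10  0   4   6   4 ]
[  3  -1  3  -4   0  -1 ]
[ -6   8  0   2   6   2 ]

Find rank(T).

4

Row reduce to echelon form.
R3 ← R3 − (1/3)·R1: [0, 1, 3, -4, 1, 1]
R4 ← R4 + (2/3)·R1: [0, 4, 0, 2, 4, -2]
R3 ← R3 − (1/10)·R2: [0, 0, 3, -22/5, 2/5, 3/5]
R4 ← R4 − (2/5)·R2: [0, 0, 0, 2/5, 8/5, -18/5]
Echelon form has 4 nonzero rows, so rank(T) = 4.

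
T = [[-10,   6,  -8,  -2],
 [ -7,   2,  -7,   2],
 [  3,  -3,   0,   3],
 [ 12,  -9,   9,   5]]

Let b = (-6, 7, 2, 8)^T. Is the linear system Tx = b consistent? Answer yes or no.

Row reduce the augmented matrix [T | b].
R2 ← R2 − (7/10)·R1: [0, -11/5, -7/5, 17/5, 56/5]
R3 ← R3 + (3/10)·R1: [0, -6/5, -12/5, 12/5, 1/5]
R4 ← R4 + (6/5)·R1: [0, -9/5, -3/5, 13/5, 4/5]
R3 ← R3 − (6/11)·R2: [0, 0, -18/11, 6/11, -65/11]
R4 ← R4 − (9/11)·R2: [0, 0, 6/11, -2/11, -92/11]
R4 ← R4 + (1/3)·R3: [0, 0, 0, 0, -31/3]
The echelon form has 4 nonzero rows; the last pivot sits in the augmented column, so rank(T) = 3 but rank([T|b]) = 4.
Since the ranks differ, the system is inconsistent.

no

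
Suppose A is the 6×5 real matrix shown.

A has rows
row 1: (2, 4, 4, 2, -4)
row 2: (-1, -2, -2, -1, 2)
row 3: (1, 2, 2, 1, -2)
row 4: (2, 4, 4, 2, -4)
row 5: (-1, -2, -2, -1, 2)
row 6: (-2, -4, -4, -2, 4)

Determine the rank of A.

1

Row reduce to echelon form.
R2 ← R2 + (1/2)·R1: [0, 0, 0, 0, 0]
R3 ← R3 − (1/2)·R1: [0, 0, 0, 0, 0]
R4 ← R4 − R1: [0, 0, 0, 0, 0]
R5 ← R5 + (1/2)·R1: [0, 0, 0, 0, 0]
R6 ← R6 + R1: [0, 0, 0, 0, 0]
Echelon form has 1 nonzero row, so rank(A) = 1.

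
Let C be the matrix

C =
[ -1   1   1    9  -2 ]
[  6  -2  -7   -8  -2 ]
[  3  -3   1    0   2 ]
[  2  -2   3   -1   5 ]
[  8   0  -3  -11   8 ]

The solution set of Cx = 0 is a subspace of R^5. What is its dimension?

0

Row reduce to echelon form.
R2 ← R2 + (6)·R1: [0, 4, -1, 46, -14]
R3 ← R3 + (3)·R1: [0, 0, 4, 27, -4]
R4 ← R4 + (2)·R1: [0, 0, 5, 17, 1]
R5 ← R5 + (8)·R1: [0, 8, 5, 61, -8]
R5 ← R5 − (2)·R2: [0, 0, 7, -31, 20]
R4 ← R4 − (5/4)·R3: [0, 0, 0, -67/4, 6]
R5 ← R5 − (7/4)·R3: [0, 0, 0, -313/4, 27]
R5 ← R5 − (313/67)·R4: [0, 0, 0, 0, -69/67]
5 nonzero rows, so rank(C) = 5.
C has 5 columns; by rank–nullity, nullity = 5 − 5 = 0.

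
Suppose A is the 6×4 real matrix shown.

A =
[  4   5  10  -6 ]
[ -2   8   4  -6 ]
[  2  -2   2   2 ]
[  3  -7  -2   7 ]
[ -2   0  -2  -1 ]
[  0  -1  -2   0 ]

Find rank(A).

Row reduce to echelon form.
R2 ← R2 + (1/2)·R1: [0, 21/2, 9, -9]
R3 ← R3 − (1/2)·R1: [0, -9/2, -3, 5]
R4 ← R4 − (3/4)·R1: [0, -43/4, -19/2, 23/2]
R5 ← R5 + (1/2)·R1: [0, 5/2, 3, -4]
R3 ← R3 + (3/7)·R2: [0, 0, 6/7, 8/7]
R4 ← R4 + (43/42)·R2: [0, 0, -2/7, 16/7]
R5 ← R5 − (5/21)·R2: [0, 0, 6/7, -13/7]
R6 ← R6 + (2/21)·R2: [0, 0, -8/7, -6/7]
R4 ← R4 + (1/3)·R3: [0, 0, 0, 8/3]
R5 ← R5 − R3: [0, 0, 0, -3]
R6 ← R6 + (4/3)·R3: [0, 0, 0, 2/3]
R5 ← R5 + (9/8)·R4: [0, 0, 0, 0]
R6 ← R6 − (1/4)·R4: [0, 0, 0, 0]
Echelon form has 4 nonzero rows, so rank(A) = 4.

4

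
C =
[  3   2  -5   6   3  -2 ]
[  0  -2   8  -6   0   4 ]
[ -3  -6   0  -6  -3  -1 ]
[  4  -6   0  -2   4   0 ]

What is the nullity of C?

3

Row reduce to echelon form.
R3 ← R3 + R1: [0, -4, -5, 0, 0, -3]
R4 ← R4 − (4/3)·R1: [0, -26/3, 20/3, -10, 0, 8/3]
R3 ← R3 − (2)·R2: [0, 0, -21, 12, 0, -11]
R4 ← R4 − (13/3)·R2: [0, 0, -28, 16, 0, -44/3]
R4 ← R4 − (4/3)·R3: [0, 0, 0, 0, 0, 0]
3 nonzero rows, so rank(C) = 3.
C has 6 columns; by rank–nullity, nullity = 6 − 3 = 3.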